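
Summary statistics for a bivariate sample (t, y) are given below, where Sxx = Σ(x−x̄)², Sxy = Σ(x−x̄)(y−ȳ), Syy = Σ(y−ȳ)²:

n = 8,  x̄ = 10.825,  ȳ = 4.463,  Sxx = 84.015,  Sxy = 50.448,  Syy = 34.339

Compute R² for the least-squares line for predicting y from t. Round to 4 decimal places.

R² = Sxy²/(Sxx·Syy) = (50.448)²/(84.015·34.339) = 0.882152

0.8822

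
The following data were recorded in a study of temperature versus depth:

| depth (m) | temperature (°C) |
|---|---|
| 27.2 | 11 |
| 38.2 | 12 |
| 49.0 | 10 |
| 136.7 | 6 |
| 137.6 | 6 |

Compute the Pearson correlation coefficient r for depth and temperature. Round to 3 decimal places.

-0.976

n = 5, Σx = 388.7, Σy = 45, Σxy = 2893.4, Σx² = 42220.73, Σy² = 437
Sxx = Σx² − (Σx)²/n = 42220.73 − 30217.538 = 12003.192
Sxy = Σxy − (Σx)(Σy)/n = 2893.4 − 3498.3 = -604.9
Syy = Σy² − (Σy)²/n = 437 − 405 = 32
r = Sxy/√(Sxx·Syy) = -604.9/√(384102.144) = -604.9/619.759747 = -0.976023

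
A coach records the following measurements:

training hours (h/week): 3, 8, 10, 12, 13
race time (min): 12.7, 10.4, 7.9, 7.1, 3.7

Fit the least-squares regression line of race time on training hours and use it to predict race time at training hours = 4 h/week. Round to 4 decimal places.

n = 5, Σx = 46, Σy = 41.8, Σxy = 333.6, Σx² = 486
Sxx = Σx² − (Σx)²/n = 486 − 423.2 = 62.8
Sxy = Σxy − (Σx)(Σy)/n = 333.6 − 384.56 = -50.96
b = Sxy/Sxx = -50.96/62.8 = -0.811465
a = ȳ − b·x̄ = 8.36 − (-0.811465)·9.2 = 15.825478
ŷ(4) = a + b·4 = 15.825478 + (-0.811465)·4 = 12.579618

12.5796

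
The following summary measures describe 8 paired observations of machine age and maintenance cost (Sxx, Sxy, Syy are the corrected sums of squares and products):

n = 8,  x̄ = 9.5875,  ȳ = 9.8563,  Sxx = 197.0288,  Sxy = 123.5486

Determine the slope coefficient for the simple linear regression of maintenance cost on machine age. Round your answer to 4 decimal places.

0.6271

b = Sxy/Sxx = 123.5486/197.0288 = 0.627059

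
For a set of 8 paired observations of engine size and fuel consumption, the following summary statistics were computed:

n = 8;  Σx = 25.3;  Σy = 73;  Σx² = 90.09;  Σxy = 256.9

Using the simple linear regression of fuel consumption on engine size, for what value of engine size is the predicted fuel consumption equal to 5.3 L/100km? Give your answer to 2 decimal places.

1.68

Sxx = Σx² − (Σx)²/n = 90.09 − 80.01125 = 10.07875
Sxy = Σxy − (Σx)(Σy)/n = 256.9 − 230.8625 = 26.0375
b = Sxy/Sxx = 26.0375/10.07875 = 2.583406
a = ȳ − b·x̄ = 9.125 − 2.583406·3.1625 = 0.954980
Set a + b·x = 5.3: x = (5.3 − 0.954980) / 2.583406 = 1.681896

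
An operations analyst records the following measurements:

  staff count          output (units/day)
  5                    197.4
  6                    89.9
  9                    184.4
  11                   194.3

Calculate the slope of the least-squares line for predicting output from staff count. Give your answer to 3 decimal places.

n = 4, Σx = 31, Σy = 666, Σxy = 5323.3, Σx² = 263
Sxx = Σx² − (Σx)²/n = 263 − 240.25 = 22.75
Sxy = Σxy − (Σx)(Σy)/n = 5323.3 − 5161.5 = 161.8
b = Sxy/Sxx = 161.8/22.75 = 7.112088

7.112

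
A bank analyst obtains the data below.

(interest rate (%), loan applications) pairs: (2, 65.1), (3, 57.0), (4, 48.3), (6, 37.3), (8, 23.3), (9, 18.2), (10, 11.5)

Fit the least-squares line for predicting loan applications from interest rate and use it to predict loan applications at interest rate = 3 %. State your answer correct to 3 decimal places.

n = 7, Σx = 42, Σy = 260.7, Σxy = 1183.4, Σx² = 310
Sxx = Σx² − (Σx)²/n = 310 − 252 = 58
Sxy = Σxy − (Σx)(Σy)/n = 1183.4 − 1564.2 = -380.8
b = Sxy/Sxx = -380.8/58 = -6.565517
a = ȳ − b·x̄ = 37.242857 − (-6.565517)·6 = 76.635961
ŷ(3) = a + b·3 = 76.635961 + (-6.565517)·3 = 56.939409

56.939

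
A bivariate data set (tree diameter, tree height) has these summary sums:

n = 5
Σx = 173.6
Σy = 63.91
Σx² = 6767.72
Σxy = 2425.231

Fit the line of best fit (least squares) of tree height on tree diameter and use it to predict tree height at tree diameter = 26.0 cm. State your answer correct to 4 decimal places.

Sxx = Σx² − (Σx)²/n = 6767.72 − 6027.392 = 740.328
Sxy = Σxy − (Σx)(Σy)/n = 2425.231 − 2218.9552 = 206.2758
b = Sxy/Sxx = 206.2758/740.328 = 0.278628
a = ȳ − b·x̄ = 12.782 − 0.278628·34.72 = 3.108050
ŷ(26.0) = a + b·26.0 = 3.108050 + 0.278628·26 = 10.352367

10.3524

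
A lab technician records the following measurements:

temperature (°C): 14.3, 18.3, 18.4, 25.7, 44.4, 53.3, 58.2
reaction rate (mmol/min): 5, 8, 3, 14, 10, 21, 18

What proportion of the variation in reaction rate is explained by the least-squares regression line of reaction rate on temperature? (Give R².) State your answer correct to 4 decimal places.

n = 7, Σx = 232.6, Σy = 79, Σxy = 3243.8, Σx² = 9737.92, Σy² = 1159
Sxx = Σx² − (Σx)²/n = 9737.92 − 7728.965714 = 2008.954286
Sxy = Σxy − (Σx)(Σy)/n = 3243.8 − 2625.057143 = 618.742857
Syy = Σy² − (Σy)²/n = 1159 − 891.571429 = 267.428571
R² = Sxy²/(Sxx·Syy) = (618.742857)²/(2008.954286·267.428571) = 0.712595

0.7126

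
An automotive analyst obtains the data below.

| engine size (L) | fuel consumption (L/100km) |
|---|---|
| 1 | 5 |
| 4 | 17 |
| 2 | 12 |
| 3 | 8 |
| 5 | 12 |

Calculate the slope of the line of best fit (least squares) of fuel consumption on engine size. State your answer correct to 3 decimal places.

1.900

n = 5, Σx = 15, Σy = 54, Σxy = 181, Σx² = 55
Sxx = Σx² − (Σx)²/n = 55 − 45 = 10
Sxy = Σxy − (Σx)(Σy)/n = 181 − 162 = 19
b = Sxy/Sxx = 19/10 = 1.9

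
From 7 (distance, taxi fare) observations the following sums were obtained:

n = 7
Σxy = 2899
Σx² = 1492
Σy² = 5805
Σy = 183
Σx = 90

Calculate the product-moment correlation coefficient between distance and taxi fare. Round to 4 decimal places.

Sxx = Σx² − (Σx)²/n = 1492 − 1157.142857 = 334.857143
Sxy = Σxy − (Σx)(Σy)/n = 2899 − 2352.857143 = 546.142857
Syy = Σy² − (Σy)²/n = 5805 − 4784.142857 = 1020.857143
r = Sxy/√(Sxx·Syy) = 546.142857/√(341841.306122) = 546.142857/584.671965 = 0.934101

0.9341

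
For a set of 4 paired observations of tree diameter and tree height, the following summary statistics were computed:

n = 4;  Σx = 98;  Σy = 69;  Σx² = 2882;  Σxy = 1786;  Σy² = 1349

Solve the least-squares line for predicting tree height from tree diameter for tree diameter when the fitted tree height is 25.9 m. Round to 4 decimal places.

Sxx = Σx² − (Σx)²/n = 2882 − 2401 = 481
Sxy = Σxy − (Σx)(Σy)/n = 1786 − 1690.5 = 95.5
b = Sxy/Sxx = 95.5/481 = 0.198545
a = ȳ − b·x̄ = 17.25 − 0.198545·24.5 = 12.385655
Set a + b·x = 25.9: x = (25.9 − 12.385655) / 0.198545 = 68.067016

68.0670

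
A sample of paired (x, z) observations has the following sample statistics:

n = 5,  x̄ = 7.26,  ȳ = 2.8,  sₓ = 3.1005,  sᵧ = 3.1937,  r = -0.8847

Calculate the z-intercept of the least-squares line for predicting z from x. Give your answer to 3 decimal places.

b = r · sᵧ/sₓ = -0.8847 · 3.1937/3.1005 = -0.911294
a = ȳ − b·x̄ = 2.8 − (-0.911294)·7.26 = 9.415993

9.416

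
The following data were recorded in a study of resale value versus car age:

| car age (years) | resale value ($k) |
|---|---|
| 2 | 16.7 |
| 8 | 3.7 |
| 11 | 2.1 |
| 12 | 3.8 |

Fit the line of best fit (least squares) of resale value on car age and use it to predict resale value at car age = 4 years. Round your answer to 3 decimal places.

12.541

n = 4, Σx = 33, Σy = 26.3, Σxy = 131.7, Σx² = 333
Sxx = Σx² − (Σx)²/n = 333 − 272.25 = 60.75
Sxy = Σxy − (Σx)(Σy)/n = 131.7 − 216.975 = -85.275
b = Sxy/Sxx = -85.275/60.75 = -1.403704
a = ȳ − b·x̄ = 6.575 − (-1.403704)·8.25 = 18.155556
ŷ(4) = a + b·4 = 18.155556 + (-1.403704)·4 = 12.540741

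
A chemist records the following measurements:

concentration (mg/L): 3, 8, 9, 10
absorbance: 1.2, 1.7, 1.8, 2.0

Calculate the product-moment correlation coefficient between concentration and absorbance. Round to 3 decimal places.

n = 4, Σx = 30, Σy = 6.7, Σxy = 53.4, Σx² = 254, Σy² = 11.57
Sxx = Σx² − (Σx)²/n = 254 − 225 = 29
Sxy = Σxy − (Σx)(Σy)/n = 53.4 − 50.25 = 3.15
Syy = Σy² − (Σy)²/n = 11.57 − 11.2225 = 0.3475
r = Sxy/√(Sxx·Syy) = 3.15/√(10.0775) = 3.15/3.174508 = 0.992280

0.992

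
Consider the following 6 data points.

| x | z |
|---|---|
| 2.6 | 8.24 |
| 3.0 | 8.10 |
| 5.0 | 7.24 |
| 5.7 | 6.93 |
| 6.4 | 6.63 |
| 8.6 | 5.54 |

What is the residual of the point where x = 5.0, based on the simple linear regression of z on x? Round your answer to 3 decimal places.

0.030

n = 6, Σx = 31.3, Σy = 42.68, Σxy = 211.501, Σx² = 188.17
Sxx = Σx² − (Σx)²/n = 188.17 − 163.281667 = 24.888333
Sxy = Σxy − (Σx)(Σy)/n = 211.501 − 222.647333 = -11.146333
b = Sxy/Sxx = -11.146333/24.888333 = -0.447854
a = ȳ − b·x̄ = 7.113333 − (-0.447854)·5.216667 = 9.449637
ŷ(5.0) = 9.449637 + (-0.447854)·5 = 7.210368
residual = y − ŷ = 7.24 − 7.210368 = 0.029632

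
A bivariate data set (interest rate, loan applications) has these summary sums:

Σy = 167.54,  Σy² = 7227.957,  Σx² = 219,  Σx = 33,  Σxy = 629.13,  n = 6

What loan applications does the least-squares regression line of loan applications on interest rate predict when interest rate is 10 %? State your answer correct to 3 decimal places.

Sxx = Σx² − (Σx)²/n = 219 − 181.5 = 37.5
Sxy = Σxy − (Σx)(Σy)/n = 629.13 − 921.47 = -292.34
b = Sxy/Sxx = -292.34/37.5 = -7.795733
a = ȳ − b·x̄ = 27.923333 − (-7.795733)·5.5 = 70.799867
ŷ(10) = a + b·10 = 70.799867 + (-7.795733)·10 = -7.157467

-7.157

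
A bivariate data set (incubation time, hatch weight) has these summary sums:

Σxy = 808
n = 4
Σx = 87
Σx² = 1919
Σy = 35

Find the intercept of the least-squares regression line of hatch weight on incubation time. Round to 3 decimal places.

-29.262

Sxx = Σx² − (Σx)²/n = 1919 − 1892.25 = 26.75
Sxy = Σxy − (Σx)(Σy)/n = 808 − 761.25 = 46.75
b = Sxy/Sxx = 46.75/26.75 = 1.747664
a = ȳ − b·x̄ = 8.75 − 1.747664·21.75 = -29.261682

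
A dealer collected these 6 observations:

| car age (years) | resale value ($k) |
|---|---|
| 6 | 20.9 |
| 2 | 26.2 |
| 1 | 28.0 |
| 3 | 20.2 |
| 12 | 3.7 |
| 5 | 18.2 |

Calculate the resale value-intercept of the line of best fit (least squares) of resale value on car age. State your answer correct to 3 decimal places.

n = 6, Σx = 29, Σy = 117.2, Σxy = 401.8, Σx² = 219
Sxx = Σx² − (Σx)²/n = 219 − 140.166667 = 78.833333
Sxy = Σxy − (Σx)(Σy)/n = 401.8 − 566.466667 = -164.666667
b = Sxy/Sxx = -164.666667/78.833333 = -2.088795
a = ȳ − b·x̄ = 19.533333 − (-2.088795)·4.833333 = 29.629175

29.629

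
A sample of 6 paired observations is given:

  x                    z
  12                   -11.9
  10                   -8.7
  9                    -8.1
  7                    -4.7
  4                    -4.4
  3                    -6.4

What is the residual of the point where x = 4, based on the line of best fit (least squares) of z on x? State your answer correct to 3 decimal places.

n = 6, Σx = 45, Σy = -44.2, Σxy = -372.4, Σx² = 399
Sxx = Σx² − (Σx)²/n = 399 − 337.5 = 61.5
Sxy = Σxy − (Σx)(Σy)/n = -372.4 − (-331.5) = -40.9
b = Sxy/Sxx = -40.9/61.5 = -0.665041
a = ȳ − b·x̄ = -7.366667 − (-0.665041)·7.5 = -2.378862
ŷ(4) = -2.378862 + (-0.665041)·4 = -5.039024
residual = y − ŷ = -4.4 − (-5.039024) = 0.639024

0.639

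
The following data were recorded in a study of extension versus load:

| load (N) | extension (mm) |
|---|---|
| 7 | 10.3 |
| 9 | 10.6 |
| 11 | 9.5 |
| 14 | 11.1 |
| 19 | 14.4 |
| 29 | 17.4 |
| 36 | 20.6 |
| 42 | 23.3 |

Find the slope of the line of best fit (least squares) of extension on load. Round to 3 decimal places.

n = 8, Σx = 167, Σy = 117.2, Σxy = 2925.8, Σx² = 4709
Sxx = Σx² − (Σx)²/n = 4709 − 3486.125 = 1222.875
Sxy = Σxy − (Σx)(Σy)/n = 2925.8 − 2446.55 = 479.25
b = Sxy/Sxx = 479.25/1222.875 = 0.391904

0.392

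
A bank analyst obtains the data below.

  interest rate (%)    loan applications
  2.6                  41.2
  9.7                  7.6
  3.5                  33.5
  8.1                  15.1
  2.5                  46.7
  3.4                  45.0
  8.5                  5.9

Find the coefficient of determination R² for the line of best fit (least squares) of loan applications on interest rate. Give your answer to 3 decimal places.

0.941

n = 7, Σx = 38.3, Σy = 195, Σxy = 740.3, Σx² = 268.77, Σy² = 7346.16
Sxx = Σx² − (Σx)²/n = 268.77 − 209.555714 = 59.214286
Sxy = Σxy − (Σx)(Σy)/n = 740.3 − 1066.928571 = -326.628571
Syy = Σy² − (Σy)²/n = 7346.16 − 5432.142857 = 1914.017143
R² = Sxy²/(Sxx·Syy) = (-326.628571)²/(59.214286·1914.017143) = 0.941317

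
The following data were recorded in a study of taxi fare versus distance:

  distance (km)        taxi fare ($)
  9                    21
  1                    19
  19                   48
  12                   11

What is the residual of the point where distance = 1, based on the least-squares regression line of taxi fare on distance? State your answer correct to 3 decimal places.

7.411

n = 4, Σx = 41, Σy = 99, Σxy = 1252, Σx² = 587
Sxx = Σx² − (Σx)²/n = 587 − 420.25 = 166.75
Sxy = Σxy − (Σx)(Σy)/n = 1252 − 1014.75 = 237.25
b = Sxy/Sxx = 237.25/166.75 = 1.422789
a = ȳ − b·x̄ = 24.75 − 1.422789·10.25 = 10.166417
ŷ(1) = 10.166417 + 1.422789·1 = 11.589205
residual = y − ŷ = 19 − 11.589205 = 7.410795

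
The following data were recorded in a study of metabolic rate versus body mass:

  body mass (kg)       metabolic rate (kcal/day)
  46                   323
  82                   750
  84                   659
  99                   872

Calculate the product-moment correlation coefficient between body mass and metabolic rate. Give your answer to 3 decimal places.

0.981

n = 4, Σx = 311, Σy = 2604, Σxy = 218042, Σx² = 25697, Σy² = 1861494
Sxx = Σx² − (Σx)²/n = 25697 − 24180.25 = 1516.75
Sxy = Σxy − (Σx)(Σy)/n = 218042 − 202461 = 15581
Syy = Σy² − (Σy)²/n = 1861494 − 1695204 = 166290
r = Sxy/√(Sxx·Syy) = 15581/√(252220357.5) = 15581/15881.446959 = 0.981082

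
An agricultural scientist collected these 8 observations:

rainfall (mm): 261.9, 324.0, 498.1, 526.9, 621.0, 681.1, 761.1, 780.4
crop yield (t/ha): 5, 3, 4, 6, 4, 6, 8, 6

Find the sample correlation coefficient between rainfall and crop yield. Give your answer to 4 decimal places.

n = 8, Σx = 4454.5, Σy = 42, Σxy = 24777.1, Σx² = 2737130.41, Σy² = 238
Sxx = Σx² − (Σx)²/n = 2737130.41 − 2480321.28125 = 256809.12875
Sxy = Σxy − (Σx)(Σy)/n = 24777.1 − 23386.125 = 1390.975
Syy = Σy² − (Σy)²/n = 238 − 220.5 = 17.5
r = Sxy/√(Sxx·Syy) = 1390.975/√(4494159.753125) = 1390.975/2119.943337 = 0.656138

0.6561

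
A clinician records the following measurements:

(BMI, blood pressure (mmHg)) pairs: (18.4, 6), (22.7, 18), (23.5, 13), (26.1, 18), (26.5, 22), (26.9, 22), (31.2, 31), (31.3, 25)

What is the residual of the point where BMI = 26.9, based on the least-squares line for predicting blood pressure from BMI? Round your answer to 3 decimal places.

n = 8, Σx = 206.6, Σy = 155, Σxy = 4218.8, Σx² = 5466.3
Sxx = Σx² − (Σx)²/n = 5466.3 − 5335.445 = 130.855
Sxy = Σxy − (Σx)(Σy)/n = 4218.8 − 4002.875 = 215.925
b = Sxy/Sxx = 215.925/130.855 = 1.650109
a = ȳ − b·x̄ = 19.375 − 1.650109·25.825 = -23.239062
ŷ(26.9) = -23.239062 + 1.650109·26.9 = 21.148867
residual = y − ŷ = 22 − 21.148867 = 0.851133

0.851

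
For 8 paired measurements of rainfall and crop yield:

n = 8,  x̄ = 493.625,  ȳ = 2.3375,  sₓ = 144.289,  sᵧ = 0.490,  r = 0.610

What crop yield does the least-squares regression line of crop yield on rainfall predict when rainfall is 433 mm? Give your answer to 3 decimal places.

b = r · sᵧ/sₓ = 0.61 · 0.49/144.289 = 0.002072
a = ȳ − b·x̄ = 2.3375 − 0.002072·493.625 = 1.314938
ŷ(433) = a + b·433 = 1.314938 + 0.002072·433 = 2.211913

2.212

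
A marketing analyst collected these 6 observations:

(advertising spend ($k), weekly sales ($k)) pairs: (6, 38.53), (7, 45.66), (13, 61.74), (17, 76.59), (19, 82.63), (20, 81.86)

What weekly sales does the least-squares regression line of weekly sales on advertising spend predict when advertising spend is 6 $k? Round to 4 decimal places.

n = 6, Σx = 82, Σy = 387.01, Σxy = 5862.62, Σx² = 1304
Sxx = Σx² − (Σx)²/n = 1304 − 1120.666667 = 183.333333
Sxy = Σxy − (Σx)(Σy)/n = 5862.62 − 5289.136667 = 573.483333
b = Sxy/Sxx = 573.483333/183.333333 = 3.128091
a = ȳ − b·x̄ = 64.501667 − 3.128091·13.666667 = 21.751091
ŷ(6) = a + b·6 = 21.751091 + 3.128091·6 = 40.519636

40.5196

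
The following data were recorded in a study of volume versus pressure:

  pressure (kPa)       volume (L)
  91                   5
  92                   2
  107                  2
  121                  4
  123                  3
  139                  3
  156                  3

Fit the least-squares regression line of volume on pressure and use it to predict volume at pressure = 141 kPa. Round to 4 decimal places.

n = 7, Σx = 829, Σy = 22, Σxy = 2591, Σx² = 101621
Sxx = Σx² − (Σx)²/n = 101621 − 98177.285714 = 3443.714286
Sxy = Σxy − (Σx)(Σy)/n = 2591 − 2605.428571 = -14.428571
b = Sxy/Sxx = -14.428571/3443.714286 = -0.004190
a = ȳ − b·x̄ = 3.142857 − (-0.004190)·118.428571 = 3.639053
ŷ(141) = a + b·141 = 3.639053 + (-0.004190)·141 = 3.048287

3.0483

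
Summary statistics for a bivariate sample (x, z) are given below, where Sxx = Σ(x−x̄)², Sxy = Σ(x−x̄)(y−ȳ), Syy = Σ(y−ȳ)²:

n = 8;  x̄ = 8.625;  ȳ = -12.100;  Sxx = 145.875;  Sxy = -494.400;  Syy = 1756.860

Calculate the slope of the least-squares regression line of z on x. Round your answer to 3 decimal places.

-3.389

b = Sxy/Sxx = -494.4/145.875 = -3.389203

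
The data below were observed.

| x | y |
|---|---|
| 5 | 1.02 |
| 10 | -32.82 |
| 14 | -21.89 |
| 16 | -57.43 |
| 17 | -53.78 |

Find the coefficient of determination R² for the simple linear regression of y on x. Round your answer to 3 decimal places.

0.778

n = 5, Σx = 62, Σy = -164.9, Σxy = -2462.7, Σx² = 866, Σy² = 7747.8582
Sxx = Σx² − (Σx)²/n = 866 − 768.8 = 97.2
Sxy = Σxy − (Σx)(Σy)/n = -2462.7 − (-2044.76) = -417.94
Syy = Σy² − (Σy)²/n = 7747.8582 − 5438.402 = 2309.4562
R² = Sxy²/(Sxx·Syy) = (-417.94)²/(97.2·2309.4562) = 0.778130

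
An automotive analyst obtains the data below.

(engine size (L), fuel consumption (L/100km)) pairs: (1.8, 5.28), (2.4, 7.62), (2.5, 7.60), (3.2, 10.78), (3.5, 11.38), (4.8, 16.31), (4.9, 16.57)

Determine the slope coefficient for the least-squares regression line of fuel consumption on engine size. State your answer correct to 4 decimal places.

n = 7, Σx = 23.1, Σy = 75.54, Σxy = 280.599, Σx² = 84.79
Sxx = Σx² − (Σx)²/n = 84.79 − 76.23 = 8.56
Sxy = Σxy − (Σx)(Σy)/n = 280.599 − 249.282 = 31.317
b = Sxy/Sxx = 31.317/8.56 = 3.658528

3.6585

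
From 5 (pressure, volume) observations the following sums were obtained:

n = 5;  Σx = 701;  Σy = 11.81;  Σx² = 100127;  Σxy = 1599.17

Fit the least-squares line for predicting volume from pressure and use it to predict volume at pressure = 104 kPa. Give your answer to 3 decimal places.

Sxx = Σx² − (Σx)²/n = 100127 − 98280.2 = 1846.8
Sxy = Σxy − (Σx)(Σy)/n = 1599.17 − 1655.762 = -56.592
b = Sxy/Sxx = -56.592/1846.8 = -0.030643
a = ȳ − b·x̄ = 2.362 − (-0.030643)·140.2 = 6.658187
ŷ(104) = a + b·104 = 6.658187 + (-0.030643)·104 = 3.471287

3.471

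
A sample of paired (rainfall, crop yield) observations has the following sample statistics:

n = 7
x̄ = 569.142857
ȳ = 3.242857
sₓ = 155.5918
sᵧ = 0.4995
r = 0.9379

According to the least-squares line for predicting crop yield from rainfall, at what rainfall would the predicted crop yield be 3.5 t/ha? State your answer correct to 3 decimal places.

b = r · sᵧ/sₓ = 0.9379 · 0.4995/155.5918 = 0.003011
a = ȳ − b·x̄ = 3.242857 − 0.003011·569.142857 = 1.529189
Set a + b·x = 3.5: x = (3.5 − 1.529189) / 0.003011 = 654.545121

654.545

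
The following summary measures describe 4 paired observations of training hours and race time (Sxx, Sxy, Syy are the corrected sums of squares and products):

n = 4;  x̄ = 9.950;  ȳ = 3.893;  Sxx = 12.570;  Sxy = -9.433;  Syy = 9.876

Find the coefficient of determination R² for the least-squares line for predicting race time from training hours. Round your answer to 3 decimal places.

0.717

R² = Sxy²/(Sxx·Syy) = (-9.433)²/(12.57·9.876) = 0.716776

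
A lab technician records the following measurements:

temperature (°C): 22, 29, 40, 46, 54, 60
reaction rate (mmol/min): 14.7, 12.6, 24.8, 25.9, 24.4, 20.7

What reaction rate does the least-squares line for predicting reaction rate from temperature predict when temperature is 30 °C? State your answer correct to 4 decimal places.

n = 6, Σx = 251, Σy = 123.1, Σxy = 5431.8, Σx² = 11557
Sxx = Σx² − (Σx)²/n = 11557 − 10500.166667 = 1056.833333
Sxy = Σxy − (Σx)(Σy)/n = 5431.8 − 5149.683333 = 282.116667
b = Sxy/Sxx = 282.116667/1056.833333 = 0.266945
a = ȳ − b·x̄ = 20.516667 − 0.266945·41.833333 = 9.349456
ŷ(30) = a + b·30 = 9.349456 + 0.266945·30 = 17.357814

17.3578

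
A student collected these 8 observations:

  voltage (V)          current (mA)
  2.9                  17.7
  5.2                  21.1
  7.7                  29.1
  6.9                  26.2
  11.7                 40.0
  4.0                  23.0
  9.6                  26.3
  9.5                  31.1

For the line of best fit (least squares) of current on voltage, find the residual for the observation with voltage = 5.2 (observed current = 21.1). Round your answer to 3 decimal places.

n = 8, Σx = 57.5, Σy = 214.5, Σxy = 1673.83, Σx² = 477.65
Sxx = Σx² − (Σx)²/n = 477.65 − 413.28125 = 64.36875
Sxy = Σxy − (Σx)(Σy)/n = 1673.83 − 1541.71875 = 132.11125
b = Sxy/Sxx = 132.11125/64.36875 = 2.052413
a = ȳ − b·x̄ = 26.8125 − 2.052413·7.1875 = 12.060783
ŷ(5.2) = 12.060783 + 2.052413·5.2 = 22.733329
residual = y − ŷ = 21.1 − 22.733329 = -1.633329

-1.633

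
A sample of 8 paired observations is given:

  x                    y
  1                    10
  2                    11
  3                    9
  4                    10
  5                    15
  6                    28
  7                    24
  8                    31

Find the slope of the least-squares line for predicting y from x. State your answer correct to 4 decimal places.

n = 8, Σx = 36, Σy = 138, Σxy = 758, Σx² = 204
Sxx = Σx² − (Σx)²/n = 204 − 162 = 42
Sxy = Σxy − (Σx)(Σy)/n = 758 − 621 = 137
b = Sxy/Sxx = 137/42 = 3.261905

3.2619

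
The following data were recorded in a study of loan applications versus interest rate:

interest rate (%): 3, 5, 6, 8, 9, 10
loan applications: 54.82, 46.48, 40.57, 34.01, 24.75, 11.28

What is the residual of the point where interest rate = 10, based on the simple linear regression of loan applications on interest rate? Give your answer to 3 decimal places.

-5.844

n = 6, Σx = 41, Σy = 211.91, Σxy = 1247.91, Σx² = 315
Sxx = Σx² − (Σx)²/n = 315 − 280.166667 = 34.833333
Sxy = Σxy − (Σx)(Σy)/n = 1247.91 − 1448.051667 = -200.141667
b = Sxy/Sxx = -200.141667/34.833333 = -5.745694
a = ȳ − b·x̄ = 35.318333 − (-5.745694)·6.833333 = 74.580574
ŷ(10) = 74.580574 + (-5.745694)·10 = 17.123636
residual = y − ŷ = 11.28 − 17.123636 = -5.843636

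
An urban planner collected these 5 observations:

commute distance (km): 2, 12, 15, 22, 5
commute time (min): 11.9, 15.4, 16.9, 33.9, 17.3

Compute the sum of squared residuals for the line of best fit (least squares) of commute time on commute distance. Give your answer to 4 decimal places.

92.3346

n = 5, Σx = 56, Σy = 95.4, Σxy = 1294.4, Σx² = 882, Σy² = 2112.88
Sxx = Σx² − (Σx)²/n = 882 − 627.2 = 254.8
Sxy = Σxy − (Σx)(Σy)/n = 1294.4 − 1068.48 = 225.92
Syy = Σy² − (Σy)²/n = 2112.88 − 1820.232 = 292.648
b = Sxy/Sxx = 225.92/254.8 = 0.886656
SSE = Syy − b·Sxy = 292.648 − 0.886656·225.92 = 92.334631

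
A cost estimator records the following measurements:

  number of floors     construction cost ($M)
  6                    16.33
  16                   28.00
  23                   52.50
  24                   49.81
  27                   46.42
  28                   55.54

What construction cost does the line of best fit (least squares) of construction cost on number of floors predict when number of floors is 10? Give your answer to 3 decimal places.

n = 6, Σx = 124, Σy = 248.6, Σxy = 5757.38, Σx² = 2910
Sxx = Σx² − (Σx)²/n = 2910 − 2562.666667 = 347.333333
Sxy = Σxy − (Σx)(Σy)/n = 5757.38 − 5137.733333 = 619.646667
b = Sxy/Sxx = 619.646667/347.333333 = 1.784012
a = ȳ − b·x̄ = 41.433333 − 1.784012·20.666667 = 4.563762
ŷ(10) = a + b·10 = 4.563762 + 1.784012·10 = 22.403877

22.404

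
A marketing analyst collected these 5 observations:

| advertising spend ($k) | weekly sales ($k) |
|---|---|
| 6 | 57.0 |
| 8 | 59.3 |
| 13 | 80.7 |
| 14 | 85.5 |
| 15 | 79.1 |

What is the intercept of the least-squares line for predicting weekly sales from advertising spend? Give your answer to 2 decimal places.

n = 5, Σx = 56, Σy = 361.6, Σxy = 4249, Σx² = 690
Sxx = Σx² − (Σx)²/n = 690 − 627.2 = 62.8
Sxy = Σxy − (Σx)(Σy)/n = 4249 − 4049.92 = 199.08
b = Sxy/Sxx = 199.08/62.8 = 3.170064
a = ȳ − b·x̄ = 72.32 − 3.170064·11.2 = 36.815287

36.82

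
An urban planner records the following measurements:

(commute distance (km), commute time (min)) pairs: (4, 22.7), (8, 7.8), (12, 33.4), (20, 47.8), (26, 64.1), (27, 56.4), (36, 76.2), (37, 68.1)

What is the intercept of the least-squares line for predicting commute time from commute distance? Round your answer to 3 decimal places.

n = 8, Σx = 170, Σy = 376.5, Σxy = 9962.3, Σx² = 4694
Sxx = Σx² − (Σx)²/n = 4694 − 3612.5 = 1081.5
Sxy = Σxy − (Σx)(Σy)/n = 9962.3 − 8000.625 = 1961.675
b = Sxy/Sxx = 1961.675/1081.5 = 1.813847
a = ȳ − b·x̄ = 47.0625 − 1.813847·21.25 = 8.518262

8.518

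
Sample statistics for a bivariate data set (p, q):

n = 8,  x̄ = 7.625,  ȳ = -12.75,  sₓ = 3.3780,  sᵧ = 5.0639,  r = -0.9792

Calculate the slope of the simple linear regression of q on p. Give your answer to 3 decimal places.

b = r · sᵧ/sₓ = -0.9792 · 5.0639/3.378 = -1.467901

-1.468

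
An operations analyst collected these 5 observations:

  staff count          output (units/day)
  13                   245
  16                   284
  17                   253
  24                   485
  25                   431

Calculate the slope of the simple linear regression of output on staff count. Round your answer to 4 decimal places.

19.8455

n = 5, Σx = 95, Σy = 1698, Σxy = 34445, Σx² = 1915
Sxx = Σx² − (Σx)²/n = 1915 − 1805 = 110
Sxy = Σxy − (Σx)(Σy)/n = 34445 − 32262 = 2183
b = Sxy/Sxx = 2183/110 = 19.845455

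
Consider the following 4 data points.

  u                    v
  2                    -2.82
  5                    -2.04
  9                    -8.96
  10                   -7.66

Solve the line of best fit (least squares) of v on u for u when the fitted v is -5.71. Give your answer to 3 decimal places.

6.917

n = 4, Σx = 26, Σy = -21.48, Σxy = -173.08, Σx² = 210
Sxx = Σx² − (Σx)²/n = 210 − 169 = 41
Sxy = Σxy − (Σx)(Σy)/n = -173.08 − (-139.62) = -33.46
b = Sxy/Sxx = -33.46/41 = -0.816098
a = ȳ − b·x̄ = -5.37 − (-0.816098)·6.5 = -0.065366
Set a + b·x = -5.71: x = (-5.71 − (-0.065366)) / (-0.816098) = 6.916617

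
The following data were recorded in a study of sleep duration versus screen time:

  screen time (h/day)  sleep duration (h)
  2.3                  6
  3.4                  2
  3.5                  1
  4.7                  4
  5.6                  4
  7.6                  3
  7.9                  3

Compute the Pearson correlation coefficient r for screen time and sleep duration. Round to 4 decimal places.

n = 7, Σx = 35, Σy = 23, Σxy = 111.8, Σx² = 202.72, Σy² = 91
Sxx = Σx² − (Σx)²/n = 202.72 − 175 = 27.72
Sxy = Σxy − (Σx)(Σy)/n = 111.8 − 115 = -3.2
Syy = Σy² − (Σy)²/n = 91 − 75.571429 = 15.428571
r = Sxy/√(Sxx·Syy) = -3.2/√(427.68) = -3.2/20.680426 = -0.154736

-0.1547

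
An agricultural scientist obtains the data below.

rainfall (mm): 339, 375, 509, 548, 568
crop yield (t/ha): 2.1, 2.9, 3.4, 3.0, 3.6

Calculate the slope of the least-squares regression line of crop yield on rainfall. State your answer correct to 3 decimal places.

0.005

n = 5, Σx = 2339, Σy = 15, Σxy = 7218.8, Σx² = 1137555
Sxx = Σx² − (Σx)²/n = 1137555 − 1094184.2 = 43370.8
Sxy = Σxy − (Σx)(Σy)/n = 7218.8 − 7017 = 201.8
b = Sxy/Sxx = 201.8/43370.8 = 0.004653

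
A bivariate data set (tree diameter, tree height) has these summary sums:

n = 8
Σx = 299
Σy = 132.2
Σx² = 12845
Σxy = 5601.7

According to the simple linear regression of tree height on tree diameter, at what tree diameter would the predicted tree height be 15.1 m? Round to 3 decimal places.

Sxx = Σx² − (Σx)²/n = 12845 − 11175.125 = 1669.875
Sxy = Σxy − (Σx)(Σy)/n = 5601.7 − 4940.975 = 660.725
b = Sxy/Sxx = 660.725/1669.875 = 0.395673
a = ȳ − b·x̄ = 16.525 − 0.395673·37.375 = 1.736709
Set a + b·x = 15.1: x = (15.1 − 1.736709) / 0.395673 = 33.773544

33.774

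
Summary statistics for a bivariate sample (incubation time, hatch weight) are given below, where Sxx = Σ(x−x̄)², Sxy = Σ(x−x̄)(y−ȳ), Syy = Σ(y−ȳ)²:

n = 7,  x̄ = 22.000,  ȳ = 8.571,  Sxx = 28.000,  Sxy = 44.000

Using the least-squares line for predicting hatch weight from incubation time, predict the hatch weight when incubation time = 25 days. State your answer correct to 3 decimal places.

b = Sxy/Sxx = 44/28 = 1.571429
a = ȳ − b·x̄ = 8.571 − 1.571429·22 = -26.000429
ŷ(25) = a + b·25 = -26.000429 + 1.571429·25 = 13.285286

13.285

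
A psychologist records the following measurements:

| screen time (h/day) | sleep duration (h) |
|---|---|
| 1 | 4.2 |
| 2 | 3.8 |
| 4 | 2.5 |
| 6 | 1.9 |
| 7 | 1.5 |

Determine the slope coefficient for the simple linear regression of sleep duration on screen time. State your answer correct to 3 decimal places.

-0.458

n = 5, Σx = 20, Σy = 13.9, Σxy = 43.7, Σx² = 106
Sxx = Σx² − (Σx)²/n = 106 − 80 = 26
Sxy = Σxy − (Σx)(Σy)/n = 43.7 − 55.6 = -11.9
b = Sxy/Sxx = -11.9/26 = -0.457692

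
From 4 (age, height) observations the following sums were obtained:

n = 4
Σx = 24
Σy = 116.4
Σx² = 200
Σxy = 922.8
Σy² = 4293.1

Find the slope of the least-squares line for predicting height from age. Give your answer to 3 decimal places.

Sxx = Σx² − (Σx)²/n = 200 − 144 = 56
Sxy = Σxy − (Σx)(Σy)/n = 922.8 − 698.4 = 224.4
b = Sxy/Sxx = 224.4/56 = 4.007143

4.007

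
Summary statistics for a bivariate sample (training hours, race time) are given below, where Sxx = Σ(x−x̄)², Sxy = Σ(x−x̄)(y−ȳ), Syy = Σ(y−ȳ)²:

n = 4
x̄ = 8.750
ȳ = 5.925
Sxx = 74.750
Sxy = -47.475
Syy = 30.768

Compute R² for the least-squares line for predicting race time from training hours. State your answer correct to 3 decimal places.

0.980

R² = Sxy²/(Sxx·Syy) = (-47.475)²/(74.75·30.768) = 0.979985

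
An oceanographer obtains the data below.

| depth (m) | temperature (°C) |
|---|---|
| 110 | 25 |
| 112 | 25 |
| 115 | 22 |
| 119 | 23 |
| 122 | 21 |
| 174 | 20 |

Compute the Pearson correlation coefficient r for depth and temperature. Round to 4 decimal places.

n = 6, Σx = 752, Σy = 136, Σxy = 16859, Σx² = 97190, Σy² = 3104
Sxx = Σx² − (Σx)²/n = 97190 − 94250.666667 = 2939.333333
Sxy = Σxy − (Σx)(Σy)/n = 16859 − 17045.333333 = -186.333333
Syy = Σy² − (Σy)²/n = 3104 − 3082.666667 = 21.333333
r = Sxy/√(Sxx·Syy) = -186.333333/√(62705.777778) = -186.333333/250.411217 = -0.744109

-0.7441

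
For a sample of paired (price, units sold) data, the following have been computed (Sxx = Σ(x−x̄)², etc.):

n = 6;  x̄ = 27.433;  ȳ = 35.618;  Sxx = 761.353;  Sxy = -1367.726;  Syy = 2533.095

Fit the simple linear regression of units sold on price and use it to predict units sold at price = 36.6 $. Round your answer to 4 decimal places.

19.1500

b = Sxy/Sxx = -1367.726/761.353 = -1.796441
a = ȳ − b·x̄ = 35.618 − (-1.796441)·27.433 = 84.899775
ŷ(36.6) = a + b·36.6 = 84.899775 + (-1.796441)·36.6 = 19.150022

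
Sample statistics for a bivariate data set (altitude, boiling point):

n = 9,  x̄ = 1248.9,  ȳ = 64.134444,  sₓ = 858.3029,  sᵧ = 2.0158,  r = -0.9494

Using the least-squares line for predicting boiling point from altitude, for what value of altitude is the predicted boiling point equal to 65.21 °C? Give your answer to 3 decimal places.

b = r · sᵧ/sₓ = -0.9494 · 2.0158/858.3029 = -0.002230
a = ȳ − b·x̄ = 64.134444 − (-0.002230)·1248.9 = 66.919178
Set a + b·x = 65.21: x = (65.21 − 66.919178) / (-0.002230) = 766.533722

766.534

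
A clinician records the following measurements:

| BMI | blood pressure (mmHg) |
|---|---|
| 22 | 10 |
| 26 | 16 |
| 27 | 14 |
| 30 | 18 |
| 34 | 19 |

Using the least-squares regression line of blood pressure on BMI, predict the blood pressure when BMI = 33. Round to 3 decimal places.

19.223

n = 5, Σx = 139, Σy = 77, Σxy = 2200, Σx² = 3945
Sxx = Σx² − (Σx)²/n = 3945 − 3864.2 = 80.8
Sxy = Σxy − (Σx)(Σy)/n = 2200 − 2140.6 = 59.4
b = Sxy/Sxx = 59.4/80.8 = 0.735149
a = ȳ − b·x̄ = 15.4 − 0.735149·27.8 = -5.037129
ŷ(33) = a + b·33 = -5.037129 + 0.735149·33 = 19.222772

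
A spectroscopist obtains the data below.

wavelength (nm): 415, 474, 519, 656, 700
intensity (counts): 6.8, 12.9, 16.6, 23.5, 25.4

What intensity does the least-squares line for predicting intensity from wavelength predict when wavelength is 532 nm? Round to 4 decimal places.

n = 5, Σx = 2764, Σy = 85.2, Σxy = 50748, Σx² = 1586598
Sxx = Σx² − (Σx)²/n = 1586598 − 1527939.2 = 58658.8
Sxy = Σxy − (Σx)(Σy)/n = 50748 − 47098.56 = 3649.44
b = Sxy/Sxx = 3649.44/58658.8 = 0.062215
a = ȳ − b·x̄ = 17.04 − 0.062215·552.8 = -17.352290
ŷ(532) = a + b·532 = -17.352290 + 0.062215·532 = 15.745934

15.7459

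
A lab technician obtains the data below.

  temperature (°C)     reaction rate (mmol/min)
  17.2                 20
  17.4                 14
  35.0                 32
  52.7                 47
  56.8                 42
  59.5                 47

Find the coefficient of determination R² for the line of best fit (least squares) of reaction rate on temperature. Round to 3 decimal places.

n = 6, Σx = 238.6, Σy = 202, Σxy = 9366.6, Σx² = 11367.38, Σy² = 7802
Sxx = Σx² − (Σx)²/n = 11367.38 − 9488.326667 = 1879.053333
Sxy = Σxy − (Σx)(Σy)/n = 9366.6 − 8032.866667 = 1333.733333
Syy = Σy² − (Σy)²/n = 7802 − 6800.666667 = 1001.333333
R² = Sxy²/(Sxx·Syy) = (1333.733333)²/(1879.053333·1001.333333) = 0.945410

0.945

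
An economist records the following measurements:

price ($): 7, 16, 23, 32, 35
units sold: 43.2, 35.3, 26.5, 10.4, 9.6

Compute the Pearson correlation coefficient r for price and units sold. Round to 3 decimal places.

-0.990

n = 5, Σx = 113, Σy = 125, Σxy = 2145.5, Σx² = 3083, Σy² = 4014.9
Sxx = Σx² − (Σx)²/n = 3083 − 2553.8 = 529.2
Sxy = Σxy − (Σx)(Σy)/n = 2145.5 − 2825 = -679.5
Syy = Σy² − (Σy)²/n = 4014.9 − 3125 = 889.9
r = Sxy/√(Sxx·Syy) = -679.5/√(470935.08) = -679.5/686.247098 = -0.990168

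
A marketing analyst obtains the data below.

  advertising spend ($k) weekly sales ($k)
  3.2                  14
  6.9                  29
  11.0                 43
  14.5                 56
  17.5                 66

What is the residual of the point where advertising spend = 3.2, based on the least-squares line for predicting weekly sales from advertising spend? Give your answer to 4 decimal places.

-0.7300

n = 5, Σx = 53.1, Σy = 208, Σxy = 2684.9, Σx² = 695.35
Sxx = Σx² − (Σx)²/n = 695.35 − 563.922 = 131.428
Sxy = Σxy − (Σx)(Σy)/n = 2684.9 − 2208.96 = 475.94
b = Sxy/Sxx = 475.94/131.428 = 3.621298
a = ȳ − b·x̄ = 41.6 − 3.621298·10.62 = 3.141811
ŷ(3.2) = 3.141811 + 3.621298·3.2 = 14.729966
residual = y − ŷ = 14 − 14.729966 = -0.729966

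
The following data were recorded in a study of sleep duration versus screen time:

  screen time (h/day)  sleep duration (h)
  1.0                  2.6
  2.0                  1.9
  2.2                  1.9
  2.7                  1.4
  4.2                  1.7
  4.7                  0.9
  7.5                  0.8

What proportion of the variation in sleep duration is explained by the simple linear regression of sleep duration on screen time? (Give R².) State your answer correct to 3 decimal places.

0.753

n = 7, Σx = 24.3, Σy = 11.2, Σxy = 31.73, Σx² = 113.11, Σy² = 20.28
Sxx = Σx² − (Σx)²/n = 113.11 − 84.355714 = 28.754286
Sxy = Σxy − (Σx)(Σy)/n = 31.73 − 38.88 = -7.15
Syy = Σy² − (Σy)²/n = 20.28 − 17.92 = 2.36
R² = Sxy²/(Sxx·Syy) = (-7.15)²/(28.754286·2.36) = 0.753351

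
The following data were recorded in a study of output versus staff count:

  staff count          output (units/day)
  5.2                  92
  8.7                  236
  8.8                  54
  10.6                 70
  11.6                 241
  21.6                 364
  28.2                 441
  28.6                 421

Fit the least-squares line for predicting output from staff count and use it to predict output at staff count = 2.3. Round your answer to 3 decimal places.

38.654

n = 8, Σx = 123.3, Σy = 1919, Σxy = 38883.6, Σx² = 2506.85
Sxx = Σx² − (Σx)²/n = 2506.85 − 1900.36125 = 606.48875
Sxy = Σxy − (Σx)(Σy)/n = 38883.6 − 29576.5875 = 9307.0125
b = Sxy/Sxx = 9307.0125/606.48875 = 15.345730
a = ȳ − b·x̄ = 239.875 − 15.345730·15.4125 = 3.358939
ŷ(2.3) = a + b·2.3 = 3.358939 + 15.345730·2.3 = 38.654118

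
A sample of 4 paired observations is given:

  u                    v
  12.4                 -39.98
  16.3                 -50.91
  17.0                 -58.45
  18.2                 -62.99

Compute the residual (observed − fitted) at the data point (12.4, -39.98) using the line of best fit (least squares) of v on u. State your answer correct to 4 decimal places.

n = 4, Σx = 63.9, Σy = -212.33, Σxy = -3465.653, Σx² = 1039.69
Sxx = Σx² − (Σx)²/n = 1039.69 − 1020.8025 = 18.8875
Sxy = Σxy − (Σx)(Σy)/n = -3465.653 − (-3391.97175) = -73.68125
b = Sxy/Sxx = -73.68125/18.8875 = -3.901059
a = ȳ − b·x̄ = -53.0825 − (-3.901059)·15.975 = 9.236916
ŷ(12.4) = 9.236916 + (-3.901059)·12.4 = -39.136214
residual = y − ŷ = -39.98 − (-39.136214) = -0.843786

-0.8438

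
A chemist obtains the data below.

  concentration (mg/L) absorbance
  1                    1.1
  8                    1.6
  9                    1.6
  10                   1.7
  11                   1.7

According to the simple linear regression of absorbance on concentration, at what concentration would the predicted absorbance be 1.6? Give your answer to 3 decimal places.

8.756

n = 5, Σx = 39, Σy = 7.7, Σxy = 64, Σx² = 367
Sxx = Σx² − (Σx)²/n = 367 − 304.2 = 62.8
Sxy = Σxy − (Σx)(Σy)/n = 64 − 60.06 = 3.94
b = Sxy/Sxx = 3.94/62.8 = 0.062739
a = ȳ − b·x̄ = 1.54 − 0.062739·7.8 = 1.050637
Set a + b·x = 1.6: x = (1.6 − 1.050637) / 0.062739 = 8.756345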